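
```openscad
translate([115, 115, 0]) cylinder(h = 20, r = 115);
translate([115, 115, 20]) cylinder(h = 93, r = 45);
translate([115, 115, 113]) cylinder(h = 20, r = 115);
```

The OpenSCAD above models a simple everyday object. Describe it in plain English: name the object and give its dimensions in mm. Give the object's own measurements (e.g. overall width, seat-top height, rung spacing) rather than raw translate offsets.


A spool: two coaxial disc flanges of radius 115 mm and thickness 20 mm, joined by a core cylinder of radius 45 mm and height 93 mm. The lower flange rests on z = 0 and the three cylinders share a vertical axis.


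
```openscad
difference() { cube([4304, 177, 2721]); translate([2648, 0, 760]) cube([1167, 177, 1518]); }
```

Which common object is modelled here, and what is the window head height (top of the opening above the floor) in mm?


A wall with a window opening. The window head height is 2278 mm.

A wall with a rectangular opening subtracted — a window. Sill at z = 760, opening 1518 mm tall, so the head is at 760 + 1518 = 2278 mm.


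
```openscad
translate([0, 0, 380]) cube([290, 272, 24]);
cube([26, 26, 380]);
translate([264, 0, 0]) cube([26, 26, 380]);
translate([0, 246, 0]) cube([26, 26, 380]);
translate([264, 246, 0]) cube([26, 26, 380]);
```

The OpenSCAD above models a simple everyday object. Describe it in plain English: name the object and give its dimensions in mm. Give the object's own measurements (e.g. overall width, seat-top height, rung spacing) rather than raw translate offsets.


A simple wooden stool: a rectangular seat 290 mm (x) by 272 mm (y), 24 mm thick, top face at z = 404 mm, on four square legs, each 26×26 mm in cross-section. The legs rest on z = 0, each flush with a corner of the seat.


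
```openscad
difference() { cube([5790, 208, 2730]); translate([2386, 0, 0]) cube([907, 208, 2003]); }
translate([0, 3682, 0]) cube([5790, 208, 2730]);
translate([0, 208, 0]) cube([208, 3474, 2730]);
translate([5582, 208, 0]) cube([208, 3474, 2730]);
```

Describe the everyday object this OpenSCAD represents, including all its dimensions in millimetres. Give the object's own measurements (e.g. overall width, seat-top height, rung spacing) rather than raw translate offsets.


A single room: four walls, each 2730 mm tall and 208 mm thick, enclosing an outside footprint 5790×3890 mm (x × y), no floor or roof. The front and back walls (−y and +y sides) run the full x-width; the side walls fit between their inner faces. A door opening 907 mm wide and 2003 mm tall is cut through the front wall from the floor up, its −x edge 2386 mm from the wall's −x end.


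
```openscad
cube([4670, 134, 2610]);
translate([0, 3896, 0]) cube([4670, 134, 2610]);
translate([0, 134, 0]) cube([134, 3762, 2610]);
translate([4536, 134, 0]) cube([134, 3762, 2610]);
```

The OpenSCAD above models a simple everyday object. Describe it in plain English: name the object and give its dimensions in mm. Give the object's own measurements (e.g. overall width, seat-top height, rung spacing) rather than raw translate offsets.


The wall frame of a small rectangular building: four walls, each 2610 mm tall and 134 mm thick, enclosing a footprint 4670 mm (x) by 4030 mm (y) outside-to-outside, with no floor or roof. The front and back walls (the −y and +y sides) span the full width; the two side walls fit between them.


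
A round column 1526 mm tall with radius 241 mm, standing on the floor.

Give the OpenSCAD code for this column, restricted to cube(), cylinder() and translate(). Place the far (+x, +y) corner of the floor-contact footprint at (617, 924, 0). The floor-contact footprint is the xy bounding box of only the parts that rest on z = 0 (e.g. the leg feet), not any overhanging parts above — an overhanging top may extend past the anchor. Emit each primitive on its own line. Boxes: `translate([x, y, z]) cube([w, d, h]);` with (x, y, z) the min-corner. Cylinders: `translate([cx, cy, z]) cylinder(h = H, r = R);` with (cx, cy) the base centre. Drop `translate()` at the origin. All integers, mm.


translate([376, 683, 0]) cylinder(h = 1526, r = 241);


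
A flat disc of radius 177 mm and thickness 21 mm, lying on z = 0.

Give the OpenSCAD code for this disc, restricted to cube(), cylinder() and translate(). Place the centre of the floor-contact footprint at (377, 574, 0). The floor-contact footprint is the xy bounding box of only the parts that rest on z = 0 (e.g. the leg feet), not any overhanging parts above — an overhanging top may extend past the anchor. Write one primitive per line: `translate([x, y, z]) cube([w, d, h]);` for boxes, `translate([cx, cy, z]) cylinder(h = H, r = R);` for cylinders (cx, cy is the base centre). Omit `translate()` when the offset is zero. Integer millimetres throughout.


translate([377, 574, 0]) cylinder(h = 21, r = 177);


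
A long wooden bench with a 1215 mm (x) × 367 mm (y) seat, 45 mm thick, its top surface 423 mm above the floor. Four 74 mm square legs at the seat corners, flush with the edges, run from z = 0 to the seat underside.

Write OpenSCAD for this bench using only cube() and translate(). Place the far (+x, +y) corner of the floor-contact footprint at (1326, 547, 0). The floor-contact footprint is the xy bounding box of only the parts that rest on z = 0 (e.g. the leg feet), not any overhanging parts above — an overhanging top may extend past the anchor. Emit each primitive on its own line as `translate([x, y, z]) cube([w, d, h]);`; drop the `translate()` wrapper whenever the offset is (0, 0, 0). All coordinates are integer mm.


// leg_h = 423 − 45 = 378
translate([111, 180, 378]) cube([1215, 367, 45]);
translate([111, 180, 0]) cube([74, 74, 378]);
translate([111, 473, 0]) cube([74, 74, 378]);
translate([1252, 180, 0]) cube([74, 74, 378]);
translate([1252, 473, 0]) cube([74, 74, 378]);


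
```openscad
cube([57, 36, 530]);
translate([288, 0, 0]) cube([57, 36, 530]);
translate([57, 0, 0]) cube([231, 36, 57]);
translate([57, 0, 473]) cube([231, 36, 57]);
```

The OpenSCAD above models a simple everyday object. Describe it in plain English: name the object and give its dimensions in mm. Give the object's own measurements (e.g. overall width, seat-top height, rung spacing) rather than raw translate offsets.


A rectangular picture frame lying in the x–z plane (depth along y). The opening is 231 mm wide (x) by 416 mm tall (z), surrounded by a border 57 mm wide on all four sides. The frame is 36 mm deep and is made of two full-height vertical stiles with two horizontal rails fitted between them.


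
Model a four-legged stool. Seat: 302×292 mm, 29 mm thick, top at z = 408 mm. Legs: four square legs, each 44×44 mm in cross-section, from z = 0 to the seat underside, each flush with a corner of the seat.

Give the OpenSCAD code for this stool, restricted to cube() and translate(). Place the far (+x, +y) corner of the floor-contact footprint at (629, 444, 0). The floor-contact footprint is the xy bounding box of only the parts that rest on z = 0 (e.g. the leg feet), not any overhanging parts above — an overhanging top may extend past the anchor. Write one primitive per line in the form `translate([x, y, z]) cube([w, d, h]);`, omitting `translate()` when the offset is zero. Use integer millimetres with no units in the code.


// leg_h = 408 - 29 = 379
translate([327, 152, 379]) cube([302, 292, 29]);
translate([327, 152, 0]) cube([44, 44, 379]);
translate([585, 152, 0]) cube([44, 44, 379]);
translate([327, 400, 0]) cube([44, 44, 379]);
translate([585, 400, 0]) cube([44, 44, 379]);


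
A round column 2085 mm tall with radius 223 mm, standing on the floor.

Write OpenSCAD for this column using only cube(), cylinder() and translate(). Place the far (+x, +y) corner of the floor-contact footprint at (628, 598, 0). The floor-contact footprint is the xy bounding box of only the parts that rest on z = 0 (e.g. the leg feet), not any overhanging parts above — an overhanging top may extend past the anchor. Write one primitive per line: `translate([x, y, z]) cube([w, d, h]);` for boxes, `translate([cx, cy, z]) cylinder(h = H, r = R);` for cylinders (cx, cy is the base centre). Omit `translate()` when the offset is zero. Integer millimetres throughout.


translate([405, 375, 0]) cylinder(h = 2085, r = 223);


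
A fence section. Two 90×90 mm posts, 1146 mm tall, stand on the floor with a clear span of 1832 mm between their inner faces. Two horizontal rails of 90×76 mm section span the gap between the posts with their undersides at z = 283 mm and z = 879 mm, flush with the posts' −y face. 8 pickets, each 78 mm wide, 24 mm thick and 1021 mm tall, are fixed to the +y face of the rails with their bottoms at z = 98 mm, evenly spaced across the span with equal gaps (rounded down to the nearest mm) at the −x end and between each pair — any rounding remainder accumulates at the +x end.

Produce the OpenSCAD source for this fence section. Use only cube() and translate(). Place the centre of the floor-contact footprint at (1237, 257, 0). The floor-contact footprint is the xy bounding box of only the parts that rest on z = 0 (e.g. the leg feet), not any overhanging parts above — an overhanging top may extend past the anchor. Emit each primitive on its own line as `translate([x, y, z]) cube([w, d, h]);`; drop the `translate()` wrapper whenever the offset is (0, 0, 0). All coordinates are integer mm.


translate([231, 212, 0]) cube([90, 90, 1146]);
translate([2153, 212, 0]) cube([90, 90, 1146]);
translate([321, 212, 283]) cube([1832, 90, 76]);
translate([321, 212, 879]) cube([1832, 90, 76]);
translate([455, 302, 98]) cube([78, 24, 1021]);
translate([667, 302, 98]) cube([78, 24, 1021]);
translate([879, 302, 98]) cube([78, 24, 1021]);
translate([1091, 302, 98]) cube([78, 24, 1021]);
translate([1303, 302, 98]) cube([78, 24, 1021]);
translate([1515, 302, 98]) cube([78, 24, 1021]);
translate([1727, 302, 98]) cube([78, 24, 1021]);
translate([1939, 302, 98]) cube([78, 24, 1021]);


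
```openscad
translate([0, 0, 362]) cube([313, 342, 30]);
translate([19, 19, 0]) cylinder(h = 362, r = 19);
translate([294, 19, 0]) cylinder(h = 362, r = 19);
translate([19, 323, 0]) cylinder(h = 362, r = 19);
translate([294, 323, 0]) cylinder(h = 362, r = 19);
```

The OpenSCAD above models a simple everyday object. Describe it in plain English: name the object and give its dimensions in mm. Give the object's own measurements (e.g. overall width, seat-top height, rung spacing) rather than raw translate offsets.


A four-legged stool. The seat is a 313×342×30 mm slab whose top surface is at z = 392 mm; four round legs, each 38 mm in diameter, run from the floor (z = 0) to the underside of the seat, each leg's axis is inset half a diameter from the nearest pair of seat edges (so the leg's bounding box is flush with the corner).


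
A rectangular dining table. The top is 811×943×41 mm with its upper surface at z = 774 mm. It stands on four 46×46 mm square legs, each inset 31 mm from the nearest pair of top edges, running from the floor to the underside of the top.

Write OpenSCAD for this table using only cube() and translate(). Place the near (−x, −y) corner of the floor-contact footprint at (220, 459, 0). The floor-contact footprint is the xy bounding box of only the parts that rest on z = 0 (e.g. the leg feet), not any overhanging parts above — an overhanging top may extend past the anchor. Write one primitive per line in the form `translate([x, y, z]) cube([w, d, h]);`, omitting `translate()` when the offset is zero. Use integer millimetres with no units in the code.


// leg_h = 774 - 41 = 733
translate([189, 428, 733]) cube([811, 943, 41]);
translate([220, 459, 0]) cube([46, 46, 733]);
translate([923, 459, 0]) cube([46, 46, 733]);
translate([220, 1294, 0]) cube([46, 46, 733]);
translate([923, 1294, 0]) cube([46, 46, 733]);


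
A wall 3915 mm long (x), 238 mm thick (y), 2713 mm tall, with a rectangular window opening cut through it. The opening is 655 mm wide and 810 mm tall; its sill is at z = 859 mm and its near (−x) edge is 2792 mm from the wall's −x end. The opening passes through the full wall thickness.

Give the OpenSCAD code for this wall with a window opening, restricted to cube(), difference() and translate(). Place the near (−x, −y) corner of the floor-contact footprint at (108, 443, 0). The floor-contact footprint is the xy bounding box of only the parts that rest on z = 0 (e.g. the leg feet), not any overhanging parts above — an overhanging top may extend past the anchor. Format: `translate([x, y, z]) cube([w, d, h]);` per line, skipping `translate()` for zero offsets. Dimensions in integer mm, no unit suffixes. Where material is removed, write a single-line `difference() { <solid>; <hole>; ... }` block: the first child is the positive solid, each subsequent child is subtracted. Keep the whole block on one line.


difference() { translate([108, 443, 0]) cube([3915, 238, 2713]); translate([2900, 443, 859]) cube([655, 238, 810]); }


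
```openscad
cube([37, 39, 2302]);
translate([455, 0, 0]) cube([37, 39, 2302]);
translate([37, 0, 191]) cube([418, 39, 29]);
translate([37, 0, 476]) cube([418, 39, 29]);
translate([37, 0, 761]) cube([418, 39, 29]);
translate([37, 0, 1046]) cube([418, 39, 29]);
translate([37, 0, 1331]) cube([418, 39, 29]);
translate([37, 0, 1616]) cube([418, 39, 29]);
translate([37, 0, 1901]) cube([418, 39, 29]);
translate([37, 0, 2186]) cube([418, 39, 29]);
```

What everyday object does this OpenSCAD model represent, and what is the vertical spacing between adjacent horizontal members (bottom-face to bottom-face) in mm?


A ladder. The rung spacing is 285 mm.

Two tall 37×39 posts with 8 short bars between them — a ladder. Adjacent rungs sit at z = 191 and z = 476, so the spacing is 476 − 191 = 285 mm.


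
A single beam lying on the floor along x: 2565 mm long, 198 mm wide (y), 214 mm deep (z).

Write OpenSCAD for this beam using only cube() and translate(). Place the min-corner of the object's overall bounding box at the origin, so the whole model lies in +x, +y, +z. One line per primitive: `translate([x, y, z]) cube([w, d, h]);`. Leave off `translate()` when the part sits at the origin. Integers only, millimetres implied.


cube([2565, 198, 214]);


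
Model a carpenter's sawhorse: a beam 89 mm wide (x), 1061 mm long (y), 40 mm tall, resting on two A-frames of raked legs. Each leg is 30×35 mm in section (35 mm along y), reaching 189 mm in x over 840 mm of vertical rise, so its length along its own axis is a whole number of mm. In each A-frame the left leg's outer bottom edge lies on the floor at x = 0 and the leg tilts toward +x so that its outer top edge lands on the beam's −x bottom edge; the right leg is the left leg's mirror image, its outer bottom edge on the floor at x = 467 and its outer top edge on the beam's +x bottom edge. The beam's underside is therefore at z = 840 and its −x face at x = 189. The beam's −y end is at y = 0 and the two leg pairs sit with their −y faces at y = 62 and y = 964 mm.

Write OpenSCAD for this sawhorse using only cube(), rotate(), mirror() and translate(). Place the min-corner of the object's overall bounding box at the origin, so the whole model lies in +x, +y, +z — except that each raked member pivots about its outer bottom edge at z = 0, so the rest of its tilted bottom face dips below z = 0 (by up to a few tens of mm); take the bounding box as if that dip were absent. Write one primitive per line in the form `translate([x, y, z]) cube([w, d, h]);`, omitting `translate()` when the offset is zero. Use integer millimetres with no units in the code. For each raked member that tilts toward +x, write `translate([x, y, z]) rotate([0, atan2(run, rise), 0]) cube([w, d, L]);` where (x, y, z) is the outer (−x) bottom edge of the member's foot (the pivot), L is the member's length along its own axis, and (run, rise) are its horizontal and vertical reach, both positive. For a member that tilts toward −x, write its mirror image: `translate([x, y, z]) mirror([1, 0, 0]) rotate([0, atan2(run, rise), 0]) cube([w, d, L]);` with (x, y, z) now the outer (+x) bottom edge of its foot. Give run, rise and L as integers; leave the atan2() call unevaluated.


translate([189, 0, 840]) cube([89, 1061, 40]);
translate([0, 62, 0]) rotate([0, atan2(189, 840), 0]) cube([30, 35, 861]);
translate([467, 62, 0]) mirror([1, 0, 0]) rotate([0, atan2(189, 840), 0]) cube([30, 35, 861]);
translate([0, 964, 0]) rotate([0, atan2(189, 840), 0]) cube([30, 35, 861]);
translate([467, 964, 0]) mirror([1, 0, 0]) rotate([0, atan2(189, 840), 0]) cube([30, 35, 861]);


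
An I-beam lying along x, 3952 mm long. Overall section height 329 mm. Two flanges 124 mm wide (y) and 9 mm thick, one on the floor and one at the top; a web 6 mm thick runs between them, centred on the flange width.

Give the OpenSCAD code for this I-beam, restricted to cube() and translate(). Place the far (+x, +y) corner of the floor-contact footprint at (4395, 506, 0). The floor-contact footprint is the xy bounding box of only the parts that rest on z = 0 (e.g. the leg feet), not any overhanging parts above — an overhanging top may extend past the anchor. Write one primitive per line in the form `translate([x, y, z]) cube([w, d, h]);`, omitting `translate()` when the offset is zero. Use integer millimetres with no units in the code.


translate([443, 382, 0]) cube([3952, 124, 9]);
translate([443, 441, 9]) cube([3952, 6, 311]);
translate([443, 382, 320]) cube([3952, 124, 9]);


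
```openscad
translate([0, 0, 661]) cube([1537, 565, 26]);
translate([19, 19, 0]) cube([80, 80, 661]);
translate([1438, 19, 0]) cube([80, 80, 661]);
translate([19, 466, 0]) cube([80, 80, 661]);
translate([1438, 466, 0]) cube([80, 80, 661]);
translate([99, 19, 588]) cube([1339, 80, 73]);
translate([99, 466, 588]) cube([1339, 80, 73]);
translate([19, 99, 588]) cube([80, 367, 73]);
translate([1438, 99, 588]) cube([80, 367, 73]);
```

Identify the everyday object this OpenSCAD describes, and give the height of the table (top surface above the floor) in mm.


A table. The table height is 687 mm.

A 1537×565×26 slab sits at z = 661 on four 80 mm square posts — a table. The top surface is at 661 + 26 = 687 mm.


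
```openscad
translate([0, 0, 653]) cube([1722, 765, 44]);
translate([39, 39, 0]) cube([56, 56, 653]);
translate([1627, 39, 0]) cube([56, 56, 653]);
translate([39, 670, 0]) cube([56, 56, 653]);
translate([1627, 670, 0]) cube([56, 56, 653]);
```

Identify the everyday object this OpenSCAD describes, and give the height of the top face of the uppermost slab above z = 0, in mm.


A table. The table height is 697 mm.

A 1722×765×44 slab sits at z = 653 on four 56 mm square posts — a table. The top surface is at 653 + 44 = 697 mm.


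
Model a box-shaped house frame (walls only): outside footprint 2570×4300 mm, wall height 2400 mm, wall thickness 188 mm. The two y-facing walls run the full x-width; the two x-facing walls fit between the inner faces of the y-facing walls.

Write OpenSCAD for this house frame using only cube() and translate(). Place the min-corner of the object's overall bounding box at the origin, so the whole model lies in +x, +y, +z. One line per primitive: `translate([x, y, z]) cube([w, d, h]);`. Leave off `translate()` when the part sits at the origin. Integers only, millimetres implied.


cube([2570, 188, 2400]);
translate([0, 4112, 0]) cube([2570, 188, 2400]);
translate([0, 188, 0]) cube([188, 3924, 2400]);
translate([2382, 188, 0]) cube([188, 3924, 2400]);


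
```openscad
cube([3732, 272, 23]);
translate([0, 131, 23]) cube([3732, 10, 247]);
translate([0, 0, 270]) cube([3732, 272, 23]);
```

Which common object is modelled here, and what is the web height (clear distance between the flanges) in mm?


An I-beam. The web height is 247 mm.

Two wide flanges with a thin centred web — an I-beam. Overall 293 mm minus two 23 mm flanges gives a web of 293 − 2·23 = 247 mm.


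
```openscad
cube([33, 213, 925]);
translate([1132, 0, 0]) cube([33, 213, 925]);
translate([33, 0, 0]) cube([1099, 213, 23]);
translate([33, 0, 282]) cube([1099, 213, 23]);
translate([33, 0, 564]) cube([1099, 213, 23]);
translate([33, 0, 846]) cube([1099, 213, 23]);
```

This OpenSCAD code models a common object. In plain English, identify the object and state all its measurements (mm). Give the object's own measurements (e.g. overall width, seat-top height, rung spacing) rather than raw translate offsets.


An open bookshelf. Two side panels, each 33 mm thick, 213 mm deep and 925 mm tall, stand 1165 mm apart (outside-to-outside). Between them sit 4 shelves, each 23 mm thick and 213 mm deep, spanning the full gap between the sides. The bottom shelf rests on the floor (its underside at z = 0) and the clear gap between one shelf's top and the next shelf's underside is 259 mm.


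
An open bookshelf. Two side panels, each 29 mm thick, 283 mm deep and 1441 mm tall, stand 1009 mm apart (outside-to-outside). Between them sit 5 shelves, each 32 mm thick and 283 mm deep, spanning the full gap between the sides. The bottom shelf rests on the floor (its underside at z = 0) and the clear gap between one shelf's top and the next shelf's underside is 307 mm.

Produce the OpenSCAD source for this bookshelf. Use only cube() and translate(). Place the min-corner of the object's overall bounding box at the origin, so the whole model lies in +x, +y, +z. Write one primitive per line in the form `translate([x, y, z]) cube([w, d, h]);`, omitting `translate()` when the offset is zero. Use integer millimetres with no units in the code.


cube([29, 283, 1441]);
translate([980, 0, 0]) cube([29, 283, 1441]);
translate([29, 0, 0]) cube([951, 283, 32]);
translate([29, 0, 339]) cube([951, 283, 32]);
translate([29, 0, 678]) cube([951, 283, 32]);
translate([29, 0, 1017]) cube([951, 283, 32]);
translate([29, 0, 1356]) cube([951, 283, 32]);


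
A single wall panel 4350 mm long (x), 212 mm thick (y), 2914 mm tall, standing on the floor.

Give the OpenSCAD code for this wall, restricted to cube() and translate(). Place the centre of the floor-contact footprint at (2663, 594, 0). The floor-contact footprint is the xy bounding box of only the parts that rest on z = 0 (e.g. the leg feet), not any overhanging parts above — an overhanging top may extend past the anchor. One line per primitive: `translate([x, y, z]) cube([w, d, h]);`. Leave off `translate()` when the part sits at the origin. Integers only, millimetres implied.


translate([488, 488, 0]) cube([4350, 212, 2914]);


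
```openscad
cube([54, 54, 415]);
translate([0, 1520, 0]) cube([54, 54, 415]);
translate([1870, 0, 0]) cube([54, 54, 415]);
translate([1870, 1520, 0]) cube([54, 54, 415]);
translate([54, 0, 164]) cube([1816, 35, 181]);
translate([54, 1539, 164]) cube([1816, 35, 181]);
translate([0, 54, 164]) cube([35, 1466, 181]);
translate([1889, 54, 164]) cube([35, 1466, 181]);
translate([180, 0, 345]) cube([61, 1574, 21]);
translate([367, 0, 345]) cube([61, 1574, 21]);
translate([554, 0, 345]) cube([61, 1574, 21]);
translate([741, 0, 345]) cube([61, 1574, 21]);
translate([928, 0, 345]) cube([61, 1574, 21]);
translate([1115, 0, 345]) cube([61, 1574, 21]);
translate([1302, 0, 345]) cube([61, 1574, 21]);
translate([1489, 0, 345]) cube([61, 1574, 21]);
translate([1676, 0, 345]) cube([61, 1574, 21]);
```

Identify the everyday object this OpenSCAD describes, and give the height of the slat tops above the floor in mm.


A bed frame. The slat-top height is 366 mm.

Four posts, four rails, and a row of slats — a bed frame. Slats sit on the rails at z = 164 + 181 = 345; with slat thickness 21, the top is 366 mm.


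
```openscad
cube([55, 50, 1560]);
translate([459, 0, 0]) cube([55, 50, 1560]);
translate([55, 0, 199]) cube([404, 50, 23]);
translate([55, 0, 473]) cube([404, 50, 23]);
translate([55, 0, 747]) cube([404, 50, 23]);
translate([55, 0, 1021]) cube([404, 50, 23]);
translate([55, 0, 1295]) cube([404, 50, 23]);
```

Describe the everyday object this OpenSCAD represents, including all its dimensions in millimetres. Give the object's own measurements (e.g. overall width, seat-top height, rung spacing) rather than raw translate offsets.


A straight ladder. Two 55×50 mm vertical rails, 1560 mm tall, stand 514 mm apart (outside-to-outside) with their front faces coplanar on the −y side. 5 rungs, each 50 mm deep and 23 mm tall, span between the inner faces of the rails, front faces flush with the rails. The lowest rung's underside is at z = 199 mm and rungs are spaced 274 mm apart (underside to underside).


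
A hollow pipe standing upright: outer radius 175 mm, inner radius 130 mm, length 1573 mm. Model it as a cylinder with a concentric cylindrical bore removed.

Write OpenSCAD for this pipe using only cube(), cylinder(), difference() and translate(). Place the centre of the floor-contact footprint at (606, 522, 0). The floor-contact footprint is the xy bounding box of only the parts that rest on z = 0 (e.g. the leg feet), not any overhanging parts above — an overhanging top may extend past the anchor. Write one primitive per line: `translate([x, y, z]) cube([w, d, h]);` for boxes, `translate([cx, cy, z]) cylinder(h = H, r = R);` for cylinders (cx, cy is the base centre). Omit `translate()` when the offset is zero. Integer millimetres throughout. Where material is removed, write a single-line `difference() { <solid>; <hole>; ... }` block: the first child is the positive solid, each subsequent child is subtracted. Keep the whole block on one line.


difference() { translate([606, 522, 0]) cylinder(h = 1573, r = 175); translate([606, 522, 0]) cylinder(h = 1573, r = 130); }


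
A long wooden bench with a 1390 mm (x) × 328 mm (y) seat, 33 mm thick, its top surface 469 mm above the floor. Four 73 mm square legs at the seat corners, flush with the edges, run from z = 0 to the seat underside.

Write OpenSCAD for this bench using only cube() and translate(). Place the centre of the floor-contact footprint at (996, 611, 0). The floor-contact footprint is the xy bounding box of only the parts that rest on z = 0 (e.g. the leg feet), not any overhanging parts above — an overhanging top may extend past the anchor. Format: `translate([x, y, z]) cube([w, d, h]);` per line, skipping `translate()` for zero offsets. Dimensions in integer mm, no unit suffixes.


translate([301, 447, 436]) cube([1390, 328, 33]);
translate([301, 447, 0]) cube([73, 73, 436]);
translate([301, 702, 0]) cube([73, 73, 436]);
translate([1618, 447, 0]) cube([73, 73, 436]);
translate([1618, 702, 0]) cube([73, 73, 436]);


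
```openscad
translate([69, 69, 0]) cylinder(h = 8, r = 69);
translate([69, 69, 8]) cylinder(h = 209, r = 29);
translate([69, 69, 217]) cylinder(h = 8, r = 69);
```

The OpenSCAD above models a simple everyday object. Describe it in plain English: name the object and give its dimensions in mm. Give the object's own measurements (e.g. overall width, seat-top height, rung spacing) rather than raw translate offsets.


A spool: two coaxial disc flanges of radius 69 mm and thickness 8 mm, joined by a core cylinder of radius 29 mm and height 209 mm. The lower flange rests on z = 0 and the three cylinders share a vertical axis.


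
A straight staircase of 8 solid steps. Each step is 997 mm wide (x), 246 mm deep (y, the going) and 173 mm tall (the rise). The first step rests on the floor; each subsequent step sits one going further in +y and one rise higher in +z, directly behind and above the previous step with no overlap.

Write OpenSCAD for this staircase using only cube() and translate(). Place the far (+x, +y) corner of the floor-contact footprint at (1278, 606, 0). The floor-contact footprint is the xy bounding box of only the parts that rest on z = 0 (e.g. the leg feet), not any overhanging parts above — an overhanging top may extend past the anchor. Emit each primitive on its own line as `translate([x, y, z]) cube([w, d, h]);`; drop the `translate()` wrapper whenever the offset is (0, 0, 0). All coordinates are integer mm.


translate([281, 360, 0]) cube([997, 246, 173]);
translate([281, 606, 173]) cube([997, 246, 173]);
translate([281, 852, 346]) cube([997, 246, 173]);
translate([281, 1098, 519]) cube([997, 246, 173]);
translate([281, 1344, 692]) cube([997, 246, 173]);
translate([281, 1590, 865]) cube([997, 246, 173]);
translate([281, 1836, 1038]) cube([997, 246, 173]);
translate([281, 2082, 1211]) cube([997, 246, 173]);


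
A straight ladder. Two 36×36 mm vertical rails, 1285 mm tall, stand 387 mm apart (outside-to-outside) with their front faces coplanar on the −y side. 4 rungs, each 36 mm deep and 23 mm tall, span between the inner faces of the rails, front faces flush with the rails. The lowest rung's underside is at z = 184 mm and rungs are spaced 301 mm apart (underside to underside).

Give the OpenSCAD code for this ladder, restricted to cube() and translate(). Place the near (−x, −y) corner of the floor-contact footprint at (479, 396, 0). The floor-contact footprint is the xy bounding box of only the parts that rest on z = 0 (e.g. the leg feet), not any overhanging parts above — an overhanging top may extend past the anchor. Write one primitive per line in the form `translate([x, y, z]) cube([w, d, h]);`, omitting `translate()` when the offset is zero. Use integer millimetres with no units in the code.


translate([479, 396, 0]) cube([36, 36, 1285]);
translate([830, 396, 0]) cube([36, 36, 1285]);
translate([515, 396, 184]) cube([315, 36, 23]);
translate([515, 396, 485]) cube([315, 36, 23]);
translate([515, 396, 786]) cube([315, 36, 23]);
translate([515, 396, 1087]) cube([315, 36, 23]);


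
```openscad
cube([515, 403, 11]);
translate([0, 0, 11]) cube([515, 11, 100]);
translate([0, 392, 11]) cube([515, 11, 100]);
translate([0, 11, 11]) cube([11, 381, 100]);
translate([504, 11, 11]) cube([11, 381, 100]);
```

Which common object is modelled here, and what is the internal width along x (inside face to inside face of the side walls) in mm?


An open box. The internal width is 493 mm.

A 515×403 base slab with four walls standing on it — an open box. The base is 515 mm wide and the walls are 11 mm thick, so the internal width is 515 − 2 × 11 = 493 mm.


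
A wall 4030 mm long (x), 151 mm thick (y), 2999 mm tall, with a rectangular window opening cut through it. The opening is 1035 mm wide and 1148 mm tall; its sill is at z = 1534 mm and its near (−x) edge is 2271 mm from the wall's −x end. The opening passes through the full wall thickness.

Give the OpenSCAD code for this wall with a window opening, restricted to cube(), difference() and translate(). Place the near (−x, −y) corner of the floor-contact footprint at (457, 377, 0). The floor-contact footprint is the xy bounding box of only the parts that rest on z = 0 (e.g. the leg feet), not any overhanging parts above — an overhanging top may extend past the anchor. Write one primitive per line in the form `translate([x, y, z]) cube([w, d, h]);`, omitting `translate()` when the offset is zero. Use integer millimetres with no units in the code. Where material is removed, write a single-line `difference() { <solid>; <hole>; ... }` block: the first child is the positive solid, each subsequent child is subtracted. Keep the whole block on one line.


difference() { translate([457, 377, 0]) cube([4030, 151, 2999]); translate([2728, 377, 1534]) cube([1035, 151, 1148]); }


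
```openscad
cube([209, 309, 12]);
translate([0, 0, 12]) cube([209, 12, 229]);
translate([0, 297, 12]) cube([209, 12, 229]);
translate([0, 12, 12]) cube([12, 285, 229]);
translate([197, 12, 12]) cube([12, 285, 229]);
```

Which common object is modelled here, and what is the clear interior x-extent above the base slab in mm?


An open box. The internal width is 185 mm.

A 209×309 base slab with four walls standing on it — an open box. The base is 209 mm wide and the walls are 12 mm thick, so the internal width is 209 − 2 × 12 = 185 mm.


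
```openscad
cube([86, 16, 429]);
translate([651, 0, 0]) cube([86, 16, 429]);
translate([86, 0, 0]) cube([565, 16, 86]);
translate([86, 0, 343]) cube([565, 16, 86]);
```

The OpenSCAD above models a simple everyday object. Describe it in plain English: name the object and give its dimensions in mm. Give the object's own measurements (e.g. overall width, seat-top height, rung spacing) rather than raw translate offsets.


A rectangular picture frame lying in the x–z plane (depth along y). The opening is 565 mm wide (x) by 257 mm tall (z), surrounded by a border 86 mm wide on all four sides. The frame is 16 mm deep and is made of two full-height vertical stiles with two horizontal rails fitted between them.


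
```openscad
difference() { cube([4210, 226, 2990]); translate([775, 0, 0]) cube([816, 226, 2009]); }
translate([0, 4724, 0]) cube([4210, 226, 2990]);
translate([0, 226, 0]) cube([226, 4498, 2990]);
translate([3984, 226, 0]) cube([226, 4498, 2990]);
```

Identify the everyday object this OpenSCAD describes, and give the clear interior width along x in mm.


A single room. The interior width is 3758 mm.

Four walls enclosing a rectangle with a door in the front wall — a room. Outside width 4210 minus two 226 mm walls gives 3758 mm.


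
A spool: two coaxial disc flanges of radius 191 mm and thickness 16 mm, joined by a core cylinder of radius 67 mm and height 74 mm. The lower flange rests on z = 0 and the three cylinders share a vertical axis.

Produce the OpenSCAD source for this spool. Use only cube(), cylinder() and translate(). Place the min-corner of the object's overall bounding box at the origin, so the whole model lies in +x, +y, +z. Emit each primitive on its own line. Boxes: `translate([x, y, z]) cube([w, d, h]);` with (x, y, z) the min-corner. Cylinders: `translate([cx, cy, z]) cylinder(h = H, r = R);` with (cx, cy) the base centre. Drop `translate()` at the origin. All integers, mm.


translate([191, 191, 0]) cylinder(h = 16, r = 191);
translate([191, 191, 16]) cylinder(h = 74, r = 67);
translate([191, 191, 90]) cylinder(h = 16, r = 191);


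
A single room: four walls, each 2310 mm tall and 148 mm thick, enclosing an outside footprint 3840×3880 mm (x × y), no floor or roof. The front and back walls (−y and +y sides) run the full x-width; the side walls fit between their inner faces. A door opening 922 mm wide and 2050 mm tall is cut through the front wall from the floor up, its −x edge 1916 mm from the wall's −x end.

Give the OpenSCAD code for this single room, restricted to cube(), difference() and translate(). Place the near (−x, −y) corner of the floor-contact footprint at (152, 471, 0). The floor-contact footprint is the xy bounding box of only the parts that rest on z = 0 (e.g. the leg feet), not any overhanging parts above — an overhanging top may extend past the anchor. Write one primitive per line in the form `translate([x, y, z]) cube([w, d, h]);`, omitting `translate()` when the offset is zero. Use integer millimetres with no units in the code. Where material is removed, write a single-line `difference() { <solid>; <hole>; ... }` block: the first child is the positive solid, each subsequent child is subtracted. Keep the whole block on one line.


difference() { translate([152, 471, 0]) cube([3840, 148, 2310]); translate([2068, 471, 0]) cube([922, 148, 2050]); }
translate([152, 4203, 0]) cube([3840, 148, 2310]);
translate([152, 619, 0]) cube([148, 3584, 2310]);
translate([3844, 619, 0]) cube([148, 3584, 2310]);


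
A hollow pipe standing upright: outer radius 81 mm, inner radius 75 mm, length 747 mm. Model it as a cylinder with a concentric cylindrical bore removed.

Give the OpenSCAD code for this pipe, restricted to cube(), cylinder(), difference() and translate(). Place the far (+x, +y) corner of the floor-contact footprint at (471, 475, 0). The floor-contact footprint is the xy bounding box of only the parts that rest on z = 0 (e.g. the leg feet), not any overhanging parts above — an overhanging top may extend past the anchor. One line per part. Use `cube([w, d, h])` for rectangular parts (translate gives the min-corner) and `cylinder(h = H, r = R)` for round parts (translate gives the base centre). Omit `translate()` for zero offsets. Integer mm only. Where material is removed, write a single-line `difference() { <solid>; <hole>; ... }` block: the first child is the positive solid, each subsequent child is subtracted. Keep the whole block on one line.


difference() { translate([390, 394, 0]) cylinder(h = 747, r = 81); translate([390, 394, 0]) cylinder(h = 747, r = 75); }


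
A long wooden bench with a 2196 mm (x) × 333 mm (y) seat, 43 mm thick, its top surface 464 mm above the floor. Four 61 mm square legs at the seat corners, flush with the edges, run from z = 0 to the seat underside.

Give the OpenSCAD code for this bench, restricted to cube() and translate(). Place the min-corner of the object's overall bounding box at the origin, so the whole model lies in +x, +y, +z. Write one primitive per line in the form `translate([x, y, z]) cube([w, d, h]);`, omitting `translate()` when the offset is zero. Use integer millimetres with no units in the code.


// leg_h = 464 − 43 = 421
translate([0, 0, 421]) cube([2196, 333, 43]);
cube([61, 61, 421]);
translate([0, 272, 0]) cube([61, 61, 421]);
translate([2135, 0, 0]) cube([61, 61, 421]);
translate([2135, 272, 0]) cube([61, 61, 421]);


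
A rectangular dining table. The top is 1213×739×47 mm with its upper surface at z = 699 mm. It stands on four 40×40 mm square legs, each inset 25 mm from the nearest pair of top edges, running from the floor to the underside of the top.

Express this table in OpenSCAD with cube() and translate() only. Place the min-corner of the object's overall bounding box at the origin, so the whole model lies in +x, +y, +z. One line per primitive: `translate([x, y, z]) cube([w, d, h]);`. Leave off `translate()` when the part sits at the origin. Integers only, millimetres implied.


translate([0, 0, 652]) cube([1213, 739, 47]);
translate([25, 25, 0]) cube([40, 40, 652]);
translate([1148, 25, 0]) cube([40, 40, 652]);
translate([25, 674, 0]) cube([40, 40, 652]);
translate([1148, 674, 0]) cube([40, 40, 652]);


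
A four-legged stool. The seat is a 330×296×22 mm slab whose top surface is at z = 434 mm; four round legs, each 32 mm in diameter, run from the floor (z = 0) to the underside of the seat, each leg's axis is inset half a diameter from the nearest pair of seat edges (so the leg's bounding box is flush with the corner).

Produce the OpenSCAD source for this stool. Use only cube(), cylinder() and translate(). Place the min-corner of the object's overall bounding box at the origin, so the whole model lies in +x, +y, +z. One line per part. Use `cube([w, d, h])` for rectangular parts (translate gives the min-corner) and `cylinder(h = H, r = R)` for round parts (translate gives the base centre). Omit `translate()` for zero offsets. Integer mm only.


translate([0, 0, 412]) cube([330, 296, 22]);
translate([16, 16, 0]) cylinder(h = 412, r = 16);
translate([314, 16, 0]) cylinder(h = 412, r = 16);
translate([16, 280, 0]) cylinder(h = 412, r = 16);
translate([314, 280, 0]) cylinder(h = 412, r = 16);


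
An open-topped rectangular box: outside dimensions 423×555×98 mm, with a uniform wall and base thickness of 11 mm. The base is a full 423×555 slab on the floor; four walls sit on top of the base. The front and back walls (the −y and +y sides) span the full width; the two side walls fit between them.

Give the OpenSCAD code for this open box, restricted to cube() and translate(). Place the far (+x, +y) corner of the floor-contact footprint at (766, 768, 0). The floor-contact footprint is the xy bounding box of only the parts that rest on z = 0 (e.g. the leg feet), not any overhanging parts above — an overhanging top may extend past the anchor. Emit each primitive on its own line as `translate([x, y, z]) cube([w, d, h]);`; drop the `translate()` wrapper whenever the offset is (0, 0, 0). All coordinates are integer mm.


translate([343, 213, 0]) cube([423, 555, 11]);
translate([343, 213, 11]) cube([423, 11, 87]);
translate([343, 757, 11]) cube([423, 11, 87]);
translate([343, 224, 11]) cube([11, 533, 87]);
translate([755, 224, 11]) cube([11, 533, 87]);
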